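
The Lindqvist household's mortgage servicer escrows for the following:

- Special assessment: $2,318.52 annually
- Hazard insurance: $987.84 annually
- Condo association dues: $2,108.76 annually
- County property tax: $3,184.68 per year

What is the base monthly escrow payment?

Special assessment — $2,318.52 annually
Hazard insurance — $987.84 annually
Condo association dues — $2,108.76 annually
County property tax — $3,184.68 annually
Total annual escrow = $2,318.52 + $987.84 + $2,108.76 + $3,184.68 = $8,599.80
Monthly escrow = $8,599.80 / 12 = $716.65

$716.65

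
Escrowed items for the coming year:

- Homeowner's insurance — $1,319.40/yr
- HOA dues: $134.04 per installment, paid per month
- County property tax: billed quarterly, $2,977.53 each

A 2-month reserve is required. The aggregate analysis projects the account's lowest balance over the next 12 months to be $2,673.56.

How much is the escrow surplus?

$200.56

Homeowner's insurance = $1,319.40 per year
HOA dues = $134.04 × 12 = $1,608.48 per year
County property tax = $2,977.53 × 4 = $11,910.12 per year
Combined annual = $1,319.40 + $1,608.48 + $11,910.12 = $14,838.00
Monthly = $14,838.00 / 12 = $1,236.50
Cushion = 2 × $1,236.50 = $2,473.00
Excess over cushion: $2,673.56 − $2,473.00 = $200.56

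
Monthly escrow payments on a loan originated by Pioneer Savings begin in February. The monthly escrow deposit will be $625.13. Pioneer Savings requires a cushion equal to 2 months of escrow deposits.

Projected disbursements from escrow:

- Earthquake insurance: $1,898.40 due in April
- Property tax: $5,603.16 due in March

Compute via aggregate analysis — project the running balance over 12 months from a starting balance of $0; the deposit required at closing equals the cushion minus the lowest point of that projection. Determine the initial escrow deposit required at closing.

Cushion = 2 × $625.13 = $1,250.26
Trial balance (start $0, +$625.13 each month, − disbursements):
  Feb: +$625.13 → $625.13
  Mar: +$625.13 − $5,603.16 → -$4,352.90
  Apr: +$625.13 − $1,898.40 → -$5,626.17
  May: +$625.13 → -$5,001.04
  Jun: +$625.13 → -$4,375.91
  Jul: +$625.13 → -$3,750.78
  Aug: +$625.13 → -$3,125.65
  Sep: +$625.13 → -$2,500.52
  Oct: +$625.13 → -$1,875.39
  Nov: +$625.13 → -$1,250.26
  Dec: +$625.13 → -$625.13
  Jan: +$625.13 → $0.00
Lowest trial balance = -$5,626.17 (Apr)
Initial deposit = cushion − low point = $1,250.26 − (-$5,626.17) = $6,876.43

$6,876.43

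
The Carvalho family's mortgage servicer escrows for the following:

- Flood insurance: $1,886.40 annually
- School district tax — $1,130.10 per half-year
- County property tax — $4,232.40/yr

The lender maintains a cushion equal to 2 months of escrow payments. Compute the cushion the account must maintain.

Flood insurance = $1,886.40/yr
School district tax = $1,130.10 × 2 = $2,260.20/yr
County property tax = $4,232.40/yr
Combined annual = $8,379.00
Per month = $8,379.00 / 12 = $698.25
Reserve = 2 × $698.25 = $1,396.50

$1,396.50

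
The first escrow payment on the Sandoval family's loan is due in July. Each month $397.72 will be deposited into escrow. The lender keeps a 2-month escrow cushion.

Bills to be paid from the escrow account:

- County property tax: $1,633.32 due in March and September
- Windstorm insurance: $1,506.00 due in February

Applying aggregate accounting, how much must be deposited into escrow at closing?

Cushion = 2 × $397.72 = $795.44
Trial balance (start $0, +$397.72 each month, − disbursements):
  Jul: +$397.72 → $397.72
  Aug: +$397.72 → $795.44
  Sep: +$397.72 − $1,633.32 → -$440.16
  Oct: +$397.72 → -$42.44
  Nov: +$397.72 → $355.28
  Dec: +$397.72 → $753.00
  Jan: +$397.72 → $1,150.72
  Feb: +$397.72 − $1,506.00 → $42.44
  Mar: +$397.72 − $1,633.32 → -$1,193.16
  Apr: +$397.72 → -$795.44
  May: +$397.72 → -$397.72
  Jun: +$397.72 → $0.00
Lowest trial balance = -$1,193.16 (Mar)
Initial deposit = cushion − low point = $795.44 − (-$1,193.16) = $1,988.60

$1,988.60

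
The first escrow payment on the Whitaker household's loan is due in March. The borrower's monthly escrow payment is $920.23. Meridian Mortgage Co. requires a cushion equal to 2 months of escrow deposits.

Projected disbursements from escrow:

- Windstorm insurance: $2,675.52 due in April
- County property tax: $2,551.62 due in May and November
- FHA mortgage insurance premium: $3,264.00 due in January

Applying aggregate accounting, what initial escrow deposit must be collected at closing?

Cushion = 2 × $920.23 = $1,840.46
Trial balance (start $0, +$920.23 each month, − disbursements):
  Mar: +$920.23 → $920.23
  Apr: +$920.23 − $2,675.52 → -$835.06
  May: +$920.23 − $2,551.62 → -$2,466.45
  Jun: +$920.23 → -$1,546.22
  Jul: +$920.23 → -$625.99
  Aug: +$920.23 → $294.24
  Sep: +$920.23 → $1,214.47
  Oct: +$920.23 → $2,134.70
  Nov: +$920.23 − $2,551.62 → $503.31
  Dec: +$920.23 → $1,423.54
  Jan: +$920.23 − $3,264.00 → -$920.23
  Feb: +$920.23 → $0.00
Lowest trial balance = -$2,466.45 (May)
Initial deposit = cushion − low point = $1,840.46 − (-$2,466.45) = $4,306.91

$4,306.91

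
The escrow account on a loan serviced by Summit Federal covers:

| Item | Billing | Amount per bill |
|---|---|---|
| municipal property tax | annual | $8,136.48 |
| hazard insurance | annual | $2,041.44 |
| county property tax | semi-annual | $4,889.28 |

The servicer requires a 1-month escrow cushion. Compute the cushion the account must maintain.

Municipal property tax = $8,136.48/yr
Hazard insurance = $2,041.44/yr
County property tax = $4,889.28 × 2 = $9,778.56/yr
Yearly total = $19,956.48
Per month = $19,956.48 ÷ 12 = $1,663.04
Cushion = 1 × $1,663.04 = $1,663.04

$1,663.04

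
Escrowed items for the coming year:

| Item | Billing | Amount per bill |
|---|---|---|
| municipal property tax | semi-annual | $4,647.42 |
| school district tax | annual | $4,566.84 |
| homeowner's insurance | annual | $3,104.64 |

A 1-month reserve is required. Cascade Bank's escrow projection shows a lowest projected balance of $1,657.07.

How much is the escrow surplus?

$243.21

Municipal property tax: $4,647.42 × 2 = $9,294.84 per year
School district tax: $4,566.84 per year
Homeowner's insurance: $3,104.64 per year
Total per year = $9,294.84 + $4,566.84 + $3,104.64 = $16,966.32
Monthly escrow = $16,966.32 / 12 = $1,413.86
Cushion = 1 × $1,413.86 = $1,413.86
Surplus = $1,657.07 − $1,413.86 = $243.21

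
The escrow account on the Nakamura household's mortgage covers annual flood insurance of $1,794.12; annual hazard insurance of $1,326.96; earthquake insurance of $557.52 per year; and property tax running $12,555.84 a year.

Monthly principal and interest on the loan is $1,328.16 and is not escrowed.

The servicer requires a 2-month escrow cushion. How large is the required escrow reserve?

Flood insurance — $1,794.12 annually
Hazard insurance — $1,326.96 annually
Earthquake insurance — $557.52 annually
Property tax — $12,555.84 annually
Annual escrow total = $1,794.12 + $1,326.96 + $557.52 + $12,555.84 = $16,234.44
Per month = $16,234.44 ÷ 12 = $1,352.87
Cushion = 2 × $1,352.87 = $2,705.74

$2,705.74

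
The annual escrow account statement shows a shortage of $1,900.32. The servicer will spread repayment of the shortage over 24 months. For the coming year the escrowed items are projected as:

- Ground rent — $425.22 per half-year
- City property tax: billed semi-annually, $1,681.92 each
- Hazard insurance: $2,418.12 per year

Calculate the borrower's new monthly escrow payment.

$631.88

Ground rent: $425.22 × 2 = $850.44
City property tax: $1,681.92 × 2 = $3,363.84
Hazard insurance: $2,418.12
Total per year = $850.44 + $3,363.84 + $2,418.12 = $6,632.40
Per month = $6,632.40 ÷ 12 = $552.70
Monthly shortage recovery: $1,900.32 ÷ 24 = $79.18
New monthly escrow = $552.70 + $79.18 = $631.88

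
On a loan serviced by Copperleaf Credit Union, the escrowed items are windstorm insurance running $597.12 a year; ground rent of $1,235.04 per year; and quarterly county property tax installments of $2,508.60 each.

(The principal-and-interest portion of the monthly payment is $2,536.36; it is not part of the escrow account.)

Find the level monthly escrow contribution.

Windstorm insurance: $597.12
Ground rent: $1,235.04
County property tax: $2,508.60 × 4 = $10,034.40
Yearly total = $11,866.56
Monthly escrow = $11,866.56 / 12 = $988.88

$988.88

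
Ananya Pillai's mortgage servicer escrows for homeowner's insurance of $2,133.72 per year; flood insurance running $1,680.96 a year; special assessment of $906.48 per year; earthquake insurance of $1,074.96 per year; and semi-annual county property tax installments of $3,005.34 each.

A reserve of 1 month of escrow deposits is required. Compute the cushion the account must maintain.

$983.90

Homeowner's insurance: $2,133.72 per year
Flood insurance: $1,680.96 per year
Special assessment: $906.48 per year
Earthquake insurance: $1,074.96 per year
County property tax: $3,005.34 × 2 = $6,010.68 per year
Total annual escrow = $2,133.72 + $1,680.96 + $906.48 + $1,074.96 + $6,010.68 = $11,806.80
Per month = $11,806.80 / 12 = $983.90
Cushion = 1 × $983.90 = $983.90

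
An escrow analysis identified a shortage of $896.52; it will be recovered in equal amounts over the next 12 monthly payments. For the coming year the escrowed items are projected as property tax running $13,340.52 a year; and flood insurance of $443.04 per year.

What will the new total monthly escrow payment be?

$1,223.34

Property tax: $13,340.52
Flood insurance: $443.04
Total annual escrow = $13,783.56
Base monthly escrow = $13,783.56 / 12 = $1,148.63
Shortage spread = $896.52 / 12 = $74.71/mo
New monthly escrow = $1,148.63 + $74.71 = $1,223.34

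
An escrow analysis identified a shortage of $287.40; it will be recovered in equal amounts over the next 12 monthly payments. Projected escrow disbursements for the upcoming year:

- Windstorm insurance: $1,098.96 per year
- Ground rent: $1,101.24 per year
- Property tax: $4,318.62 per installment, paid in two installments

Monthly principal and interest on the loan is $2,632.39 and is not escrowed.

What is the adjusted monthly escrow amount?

$927.07

Windstorm insurance — $1,098.96
Ground rent — $1,101.24
Property tax — $4,318.62 × 2 = $8,637.24
Yearly total = $10,837.44
Base monthly escrow = $10,837.44 / 12 = $903.12
Monthly shortage recovery: $287.40 / 12 = $23.95
Adjusted monthly = $903.12 + $23.95 = $927.07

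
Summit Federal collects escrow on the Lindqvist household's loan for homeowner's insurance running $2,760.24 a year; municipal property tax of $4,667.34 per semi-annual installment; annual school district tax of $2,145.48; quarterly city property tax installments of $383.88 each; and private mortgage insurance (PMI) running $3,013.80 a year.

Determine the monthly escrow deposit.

Homeowner's insurance = $2,760.24 annually
Municipal property tax = $4,667.34 × 2 = $9,334.68 annually
School district tax = $2,145.48 annually
City property tax = $383.88 × 4 = $1,535.52 annually
Private mortgage insurance (PMI) = $3,013.80 annually
Total annual escrow = $2,760.24 + $9,334.68 + $2,145.48 + $1,535.52 + $3,013.80 = $18,789.72
Monthly = $18,789.72 ÷ 12 = $1,565.81

$1,565.81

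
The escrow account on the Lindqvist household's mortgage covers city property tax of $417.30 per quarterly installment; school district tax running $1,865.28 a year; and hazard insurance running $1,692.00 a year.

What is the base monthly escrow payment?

City property tax = $417.30 × 4 = $1,669.20 annually
School district tax = $1,865.28 annually
Hazard insurance = $1,692.00 annually
Annual escrow total = $1,669.20 + $1,865.28 + $1,692.00 = $5,226.48
Base monthly escrow = $5,226.48 ÷ 12 = $435.54

$435.54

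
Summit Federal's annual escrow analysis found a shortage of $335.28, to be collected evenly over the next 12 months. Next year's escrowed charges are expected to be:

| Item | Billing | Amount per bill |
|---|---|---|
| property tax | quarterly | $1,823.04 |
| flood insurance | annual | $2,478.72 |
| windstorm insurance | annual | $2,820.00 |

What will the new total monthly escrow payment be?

$1,077.18

Property tax: $1,823.04 × 4 = $7,292.16 per year
Flood insurance: $2,478.72 per year
Windstorm insurance: $2,820.00 per year
Annual escrow total = $7,292.16 + $2,478.72 + $2,820.00 = $12,590.88
Base monthly escrow = $12,590.88 ÷ 12 = $1,049.24
Shortage spread = $335.28 / 12 = $27.94/mo
New monthly escrow = $1,049.24 + $27.94 = $1,077.18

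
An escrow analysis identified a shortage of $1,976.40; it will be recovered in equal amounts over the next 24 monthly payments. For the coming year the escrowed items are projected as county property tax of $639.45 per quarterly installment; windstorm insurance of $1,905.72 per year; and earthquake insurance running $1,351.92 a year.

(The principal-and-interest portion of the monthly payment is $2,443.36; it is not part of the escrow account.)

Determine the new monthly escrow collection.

$566.97

County property tax — $639.45 × 4 = $2,557.80 per year
Windstorm insurance — $1,905.72 per year
Earthquake insurance — $1,351.92 per year
Total annual escrow = $2,557.80 + $1,905.72 + $1,351.92 = $5,815.44
Per month = $5,815.44 ÷ 12 = $484.62
Shortage per month = $1,976.40 ÷ 24 = $82.35
New monthly escrow = $484.62 + $82.35 = $566.97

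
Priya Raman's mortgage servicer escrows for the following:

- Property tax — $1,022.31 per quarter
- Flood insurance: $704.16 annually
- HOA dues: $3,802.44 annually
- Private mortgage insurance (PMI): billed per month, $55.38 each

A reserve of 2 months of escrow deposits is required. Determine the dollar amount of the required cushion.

$1,543.40

Property tax — $1,022.31 × 4 = $4,089.24 per year
Flood insurance — $704.16 per year
HOA dues — $3,802.44 per year
Private mortgage insurance (PMI) — $55.38 × 12 = $664.56 per year
Yearly total = $4,089.24 + $704.16 + $3,802.44 + $664.56 = $9,260.40
Monthly escrow = $9,260.40 / 12 = $771.70
Reserve = 2 × $771.70 = $1,543.40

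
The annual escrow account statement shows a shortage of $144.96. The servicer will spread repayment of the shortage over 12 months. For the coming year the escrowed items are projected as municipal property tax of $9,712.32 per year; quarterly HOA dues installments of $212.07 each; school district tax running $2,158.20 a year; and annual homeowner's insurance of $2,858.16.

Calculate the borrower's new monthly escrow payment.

Municipal property tax — $9,712.32 per year
HOA dues — $212.07 × 4 = $848.28 per year
School district tax — $2,158.20 per year
Homeowner's insurance — $2,858.16 per year
Total annual escrow = $15,576.96
Monthly escrow = $15,576.96 / 12 = $1,298.08
Shortage spread = $144.96 / 12 = $12.08/mo
New monthly escrow = $1,298.08 + $12.08 = $1,310.16

$1,310.16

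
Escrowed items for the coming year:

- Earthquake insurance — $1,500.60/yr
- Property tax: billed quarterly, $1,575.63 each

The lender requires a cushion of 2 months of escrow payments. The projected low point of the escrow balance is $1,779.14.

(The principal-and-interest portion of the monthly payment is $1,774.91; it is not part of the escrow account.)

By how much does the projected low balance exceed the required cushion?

Earthquake insurance — $1,500.60 annually
Property tax — $1,575.63 × 4 = $6,302.52 annually
Total per year = $1,500.60 + $6,302.52 = $7,803.12
Base monthly escrow = $7,803.12 ÷ 12 = $650.26
Cushion = 2 × $650.26 = $1,300.52
Surplus = $1,779.14 − $1,300.52 = $478.62

$478.62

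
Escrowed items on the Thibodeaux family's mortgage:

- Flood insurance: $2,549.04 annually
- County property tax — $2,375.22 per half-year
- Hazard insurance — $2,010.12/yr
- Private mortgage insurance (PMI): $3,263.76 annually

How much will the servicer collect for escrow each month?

$1,047.78

Flood insurance: $2,549.04 annually
County property tax: $2,375.22 × 2 = $4,750.44 annually
Hazard insurance: $2,010.12 annually
Private mortgage insurance (PMI): $3,263.76 annually
Annual escrow total = $2,549.04 + $4,750.44 + $2,010.12 + $3,263.76 = $12,573.36
Monthly = $12,573.36 / 12 = $1,047.78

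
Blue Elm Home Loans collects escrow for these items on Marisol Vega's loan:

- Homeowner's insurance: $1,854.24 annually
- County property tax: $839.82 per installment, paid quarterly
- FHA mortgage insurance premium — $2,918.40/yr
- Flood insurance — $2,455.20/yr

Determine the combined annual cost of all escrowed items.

Homeowner's insurance: $1,854.24
County property tax: $839.82 × 4 = $3,359.28
FHA mortgage insurance premium: $2,918.40
Flood insurance: $2,455.20
Total per year = $1,854.24 + $3,359.28 + $2,918.40 + $2,455.20 = $10,587.12

$10,587.12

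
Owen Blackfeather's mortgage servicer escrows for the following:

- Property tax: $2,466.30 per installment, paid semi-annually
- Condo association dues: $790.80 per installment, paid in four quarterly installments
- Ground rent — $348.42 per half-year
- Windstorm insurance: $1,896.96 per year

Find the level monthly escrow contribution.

Property tax: $2,466.30 × 2 = $4,932.60/yr
Condo association dues: $790.80 × 4 = $3,163.20/yr
Ground rent: $348.42 × 2 = $696.84/yr
Windstorm insurance: $1,896.96/yr
Combined annual = $4,932.60 + $3,163.20 + $696.84 + $1,896.96 = $10,689.60
Base monthly escrow = $10,689.60 / 12 = $890.80

$890.80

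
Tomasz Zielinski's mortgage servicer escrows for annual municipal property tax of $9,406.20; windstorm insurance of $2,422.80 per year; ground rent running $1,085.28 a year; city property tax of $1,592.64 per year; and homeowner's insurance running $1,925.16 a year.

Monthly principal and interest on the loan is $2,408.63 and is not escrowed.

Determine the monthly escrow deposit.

$1,369.34

Municipal property tax = $9,406.20
Windstorm insurance = $2,422.80
Ground rent = $1,085.28
City property tax = $1,592.64
Homeowner's insurance = $1,925.16
Annual escrow total = $9,406.20 + $2,422.80 + $1,085.28 + $1,592.64 + $1,925.16 = $16,432.08
Base monthly escrow = $16,432.08 ÷ 12 = $1,369.34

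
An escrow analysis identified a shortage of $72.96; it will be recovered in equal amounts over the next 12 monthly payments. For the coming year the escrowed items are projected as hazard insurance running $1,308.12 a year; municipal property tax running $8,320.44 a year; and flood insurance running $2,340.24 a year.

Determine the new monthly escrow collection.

Hazard insurance: $1,308.12/yr
Municipal property tax: $8,320.44/yr
Flood insurance: $2,340.24/yr
Combined annual = $1,308.12 + $8,320.44 + $2,340.24 = $11,968.80
Per month = $11,968.80 ÷ 12 = $997.40
Monthly shortage recovery: $72.96 ÷ 12 = $6.08
New monthly escrow = $997.40 + $6.08 = $1,003.48

$1,003.48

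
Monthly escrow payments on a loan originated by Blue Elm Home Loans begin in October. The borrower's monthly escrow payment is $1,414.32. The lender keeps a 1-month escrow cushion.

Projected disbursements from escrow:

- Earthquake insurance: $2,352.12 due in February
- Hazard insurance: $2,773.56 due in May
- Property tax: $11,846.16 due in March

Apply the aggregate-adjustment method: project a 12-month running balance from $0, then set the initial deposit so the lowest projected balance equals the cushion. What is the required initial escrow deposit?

Cushion = 1 × $1,414.32 = $1,414.32
Trial balance (start $0, +$1,414.32 each month, − disbursements):
  Oct: +$1,414.32 → $1,414.32
  Nov: +$1,414.32 → $2,828.64
  Dec: +$1,414.32 → $4,242.96
  Jan: +$1,414.32 → $5,657.28
  Feb: +$1,414.32 − $2,352.12 → $4,719.48
  Mar: +$1,414.32 − $11,846.16 → -$5,712.36
  Apr: +$1,414.32 → -$4,298.04
  May: +$1,414.32 − $2,773.56 → -$5,657.28
  Jun: +$1,414.32 → -$4,242.96
  Jul: +$1,414.32 → -$2,828.64
  Aug: +$1,414.32 → -$1,414.32
  Sep: +$1,414.32 → $0.00
Lowest trial balance = -$5,712.36 (Mar)
Initial deposit = cushion − low point = $1,414.32 − (-$5,712.36) = $7,126.68

$7,126.68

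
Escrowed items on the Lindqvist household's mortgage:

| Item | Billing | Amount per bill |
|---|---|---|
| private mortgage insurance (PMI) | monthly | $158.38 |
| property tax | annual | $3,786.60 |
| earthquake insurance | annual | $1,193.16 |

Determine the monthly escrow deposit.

Private mortgage insurance (PMI): $158.38 × 12 = $1,900.56 annually
Property tax: $3,786.60 annually
Earthquake insurance: $1,193.16 annually
Annual escrow total = $1,900.56 + $3,786.60 + $1,193.16 = $6,880.32
Monthly escrow = $6,880.32 ÷ 12 = $573.36

$573.36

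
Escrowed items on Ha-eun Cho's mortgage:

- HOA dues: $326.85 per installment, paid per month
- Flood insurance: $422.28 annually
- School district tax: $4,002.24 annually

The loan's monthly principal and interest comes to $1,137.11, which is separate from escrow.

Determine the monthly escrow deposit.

HOA dues — $326.85 × 12 = $3,922.20
Flood insurance — $422.28
School district tax — $4,002.24
Annual escrow total = $8,346.72
Base monthly escrow = $8,346.72 ÷ 12 = $695.56

$695.56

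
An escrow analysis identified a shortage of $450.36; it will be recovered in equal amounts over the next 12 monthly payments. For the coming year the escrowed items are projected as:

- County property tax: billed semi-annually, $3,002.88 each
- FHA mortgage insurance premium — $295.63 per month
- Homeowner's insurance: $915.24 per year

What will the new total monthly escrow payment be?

County property tax = $3,002.88 × 2 = $6,005.76 annually
FHA mortgage insurance premium = $295.63 × 12 = $3,547.56 annually
Homeowner's insurance = $915.24 annually
Annual escrow total = $6,005.76 + $3,547.56 + $915.24 = $10,468.56
Monthly = $10,468.56 / 12 = $872.38
Shortage per month = $450.36 / 12 = $37.53
Adjusted monthly = $872.38 + $37.53 = $909.91

$909.91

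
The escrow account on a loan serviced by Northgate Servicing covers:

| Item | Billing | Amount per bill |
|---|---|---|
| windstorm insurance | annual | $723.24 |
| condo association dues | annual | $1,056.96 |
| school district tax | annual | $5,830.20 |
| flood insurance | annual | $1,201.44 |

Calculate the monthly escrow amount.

Windstorm insurance: $723.24 per year
Condo association dues: $1,056.96 per year
School district tax: $5,830.20 per year
Flood insurance: $1,201.44 per year
Total annual escrow = $723.24 + $1,056.96 + $5,830.20 + $1,201.44 = $8,811.84
Per month = $8,811.84 / 12 = $734.32

$734.32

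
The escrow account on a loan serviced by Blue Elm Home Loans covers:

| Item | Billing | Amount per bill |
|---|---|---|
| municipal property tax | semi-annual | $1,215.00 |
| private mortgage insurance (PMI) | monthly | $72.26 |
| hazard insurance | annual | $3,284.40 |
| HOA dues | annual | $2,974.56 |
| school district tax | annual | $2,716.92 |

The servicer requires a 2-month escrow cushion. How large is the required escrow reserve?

Municipal property tax — $1,215.00 × 2 = $2,430.00/yr
Private mortgage insurance (PMI) — $72.26 × 12 = $867.12/yr
Hazard insurance — $3,284.40/yr
HOA dues — $2,974.56/yr
School district tax — $2,716.92/yr
Total per year = $2,430.00 + $867.12 + $3,284.40 + $2,974.56 + $2,716.92 = $12,273.00
Base monthly escrow = $12,273.00 ÷ 12 = $1,022.75
Reserve = 2 × $1,022.75 = $2,045.50

$2,045.50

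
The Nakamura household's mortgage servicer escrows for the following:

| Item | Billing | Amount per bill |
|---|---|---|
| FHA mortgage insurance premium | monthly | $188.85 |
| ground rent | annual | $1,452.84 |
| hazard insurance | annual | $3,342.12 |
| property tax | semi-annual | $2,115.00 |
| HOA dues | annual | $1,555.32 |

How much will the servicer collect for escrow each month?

$1,070.54

FHA mortgage insurance premium = $188.85 × 12 = $2,266.20 annually
Ground rent = $1,452.84 annually
Hazard insurance = $3,342.12 annually
Property tax = $2,115.00 × 2 = $4,230.00 annually
HOA dues = $1,555.32 annually
Total per year = $2,266.20 + $1,452.84 + $3,342.12 + $4,230.00 + $1,555.32 = $12,846.48
Monthly = $12,846.48 ÷ 12 = $1,070.54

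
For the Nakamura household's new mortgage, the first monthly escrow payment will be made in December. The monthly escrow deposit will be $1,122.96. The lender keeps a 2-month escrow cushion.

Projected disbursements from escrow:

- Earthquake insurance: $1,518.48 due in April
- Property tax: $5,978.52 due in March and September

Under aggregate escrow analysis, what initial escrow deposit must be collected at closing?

Cushion = 2 × $1,122.96 = $2,245.92
Trial balance (start $0, +$1,122.96 each month, − disbursements):
  Dec: +$1,122.96 → $1,122.96
  Jan: +$1,122.96 → $2,245.92
  Feb: +$1,122.96 → $3,368.88
  Mar: +$1,122.96 − $5,978.52 → -$1,486.68
  Apr: +$1,122.96 − $1,518.48 → -$1,882.20
  May: +$1,122.96 → -$759.24
  Jun: +$1,122.96 → $363.72
  Jul: +$1,122.96 → $1,486.68
  Aug: +$1,122.96 → $2,609.64
  Sep: +$1,122.96 − $5,978.52 → -$2,245.92
  Oct: +$1,122.96 → -$1,122.96
  Nov: +$1,122.96 → $0.00
Lowest trial balance = -$2,245.92 (Sep)
Initial deposit = cushion − low point = $2,245.92 − (-$2,245.92) = $4,491.84

$4,491.84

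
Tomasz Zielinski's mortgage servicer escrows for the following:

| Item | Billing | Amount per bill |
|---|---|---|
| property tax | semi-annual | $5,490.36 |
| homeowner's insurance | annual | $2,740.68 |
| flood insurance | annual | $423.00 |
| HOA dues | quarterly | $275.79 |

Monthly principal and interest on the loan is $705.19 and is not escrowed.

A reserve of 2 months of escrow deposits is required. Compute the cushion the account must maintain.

Property tax: $5,490.36 × 2 = $10,980.72/yr
Homeowner's insurance: $2,740.68/yr
Flood insurance: $423.00/yr
HOA dues: $275.79 × 4 = $1,103.16/yr
Total annual escrow = $15,247.56
Per month = $15,247.56 ÷ 12 = $1,270.63
Reserve = 2 × $1,270.63 = $2,541.26

$2,541.26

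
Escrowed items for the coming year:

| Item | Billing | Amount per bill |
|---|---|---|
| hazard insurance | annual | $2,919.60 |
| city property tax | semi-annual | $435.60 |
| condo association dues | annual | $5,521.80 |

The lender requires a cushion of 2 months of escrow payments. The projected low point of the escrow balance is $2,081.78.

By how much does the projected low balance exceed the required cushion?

$529.68

Hazard insurance — $2,919.60 per year
City property tax — $435.60 × 2 = $871.20 per year
Condo association dues — $5,521.80 per year
Combined annual = $9,312.60
Base monthly escrow = $9,312.60 ÷ 12 = $776.05
Cushion = 2 × $776.05 = $1,552.10
Excess over cushion: $2,081.78 − $1,552.10 = $529.68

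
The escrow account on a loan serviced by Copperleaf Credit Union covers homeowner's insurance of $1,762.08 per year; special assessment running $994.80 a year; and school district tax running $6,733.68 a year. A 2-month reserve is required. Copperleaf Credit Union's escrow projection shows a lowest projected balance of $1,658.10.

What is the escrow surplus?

$76.34

Homeowner's insurance: $1,762.08
Special assessment: $994.80
School district tax: $6,733.68
Annual escrow total = $1,762.08 + $994.80 + $6,733.68 = $9,490.56
Monthly = $9,490.56 / 12 = $790.88
Cushion = 2 × $790.88 = $1,581.76
Surplus = $1,658.10 − $1,581.76 = $76.34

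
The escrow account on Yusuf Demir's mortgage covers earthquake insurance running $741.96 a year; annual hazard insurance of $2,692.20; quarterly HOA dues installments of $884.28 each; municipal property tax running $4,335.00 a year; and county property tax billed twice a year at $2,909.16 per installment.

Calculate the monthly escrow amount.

Earthquake insurance: $741.96/yr
Hazard insurance: $2,692.20/yr
HOA dues: $884.28 × 4 = $3,537.12/yr
Municipal property tax: $4,335.00/yr
County property tax: $2,909.16 × 2 = $5,818.32/yr
Total per year = $741.96 + $2,692.20 + $3,537.12 + $4,335.00 + $5,818.32 = $17,124.60
Base monthly escrow = $17,124.60 ÷ 12 = $1,427.05

$1,427.05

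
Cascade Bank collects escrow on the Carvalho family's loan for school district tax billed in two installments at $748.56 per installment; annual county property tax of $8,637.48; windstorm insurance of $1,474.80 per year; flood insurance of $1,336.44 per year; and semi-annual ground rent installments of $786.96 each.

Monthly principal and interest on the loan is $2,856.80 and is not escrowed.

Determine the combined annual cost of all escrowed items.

School district tax = $748.56 × 2 = $1,497.12
County property tax = $8,637.48
Windstorm insurance = $1,474.80
Flood insurance = $1,336.44
Ground rent = $786.96 × 2 = $1,573.92
Total per year = $1,497.12 + $8,637.48 + $1,474.80 + $1,336.44 + $1,573.92 = $14,519.76

$14,519.76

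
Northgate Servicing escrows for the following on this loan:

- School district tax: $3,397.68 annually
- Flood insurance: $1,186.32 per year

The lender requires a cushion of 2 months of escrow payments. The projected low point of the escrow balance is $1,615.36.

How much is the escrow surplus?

School district tax — $3,397.68
Flood insurance — $1,186.32
Annual escrow total = $3,397.68 + $1,186.32 = $4,584.00
Monthly = $4,584.00 ÷ 12 = $382.00
Cushion = 2 × $382.00 = $764.00
Surplus = $1,615.36 − $764.00 = $851.36

$851.36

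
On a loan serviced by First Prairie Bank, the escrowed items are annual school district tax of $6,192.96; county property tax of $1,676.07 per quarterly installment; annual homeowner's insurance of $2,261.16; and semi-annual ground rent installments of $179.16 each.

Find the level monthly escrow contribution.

$1,293.06

School district tax: $6,192.96
County property tax: $1,676.07 × 4 = $6,704.28
Homeowner's insurance: $2,261.16
Ground rent: $179.16 × 2 = $358.32
Total annual escrow = $15,516.72
Per month = $15,516.72 ÷ 12 = $1,293.06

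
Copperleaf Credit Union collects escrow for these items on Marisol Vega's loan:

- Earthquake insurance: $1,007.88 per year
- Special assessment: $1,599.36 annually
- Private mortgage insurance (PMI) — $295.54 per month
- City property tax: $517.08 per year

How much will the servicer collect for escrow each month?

Earthquake insurance = $1,007.88
Special assessment = $1,599.36
Private mortgage insurance (PMI) = $295.54 × 12 = $3,546.48
City property tax = $517.08
Combined annual = $1,007.88 + $1,599.36 + $3,546.48 + $517.08 = $6,670.80
Base monthly escrow = $6,670.80 ÷ 12 = $555.90

$555.90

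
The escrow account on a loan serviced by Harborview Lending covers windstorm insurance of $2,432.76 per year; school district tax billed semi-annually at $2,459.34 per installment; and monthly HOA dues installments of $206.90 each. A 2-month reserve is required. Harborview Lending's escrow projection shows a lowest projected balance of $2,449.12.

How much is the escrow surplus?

$810.08

Windstorm insurance — $2,432.76 per year
School district tax — $2,459.34 × 2 = $4,918.68 per year
HOA dues — $206.90 × 12 = $2,482.80 per year
Total annual escrow = $2,432.76 + $4,918.68 + $2,482.80 = $9,834.24
Monthly escrow = $9,834.24 / 12 = $819.52
Cushion = 2 × $819.52 = $1,639.04
Surplus = $2,449.12 − $1,639.04 = $810.08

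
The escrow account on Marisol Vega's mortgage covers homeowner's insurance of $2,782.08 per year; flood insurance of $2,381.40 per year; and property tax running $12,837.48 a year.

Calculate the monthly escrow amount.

Homeowner's insurance: $2,782.08 annually
Flood insurance: $2,381.40 annually
Property tax: $12,837.48 annually
Annual escrow total = $2,782.08 + $2,381.40 + $12,837.48 = $18,000.96
Per month = $18,000.96 ÷ 12 = $1,500.08

$1,500.08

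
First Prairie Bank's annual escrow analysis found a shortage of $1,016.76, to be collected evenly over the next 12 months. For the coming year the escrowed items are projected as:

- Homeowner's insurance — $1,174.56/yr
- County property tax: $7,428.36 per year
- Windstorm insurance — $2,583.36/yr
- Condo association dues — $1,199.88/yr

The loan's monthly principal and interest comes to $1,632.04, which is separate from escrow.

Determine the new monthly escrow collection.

$1,116.91

Homeowner's insurance = $1,174.56
County property tax = $7,428.36
Windstorm insurance = $2,583.36
Condo association dues = $1,199.88
Yearly total = $1,174.56 + $7,428.36 + $2,583.36 + $1,199.88 = $12,386.16
Monthly escrow = $12,386.16 ÷ 12 = $1,032.18
Shortage per month = $1,016.76 ÷ 12 = $84.73
Adjusted monthly = $1,032.18 + $84.73 = $1,116.91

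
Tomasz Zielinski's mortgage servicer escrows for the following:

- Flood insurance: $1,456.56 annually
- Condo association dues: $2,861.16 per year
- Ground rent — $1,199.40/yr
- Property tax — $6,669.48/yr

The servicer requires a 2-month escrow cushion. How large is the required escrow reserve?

$2,031.10

Flood insurance = $1,456.56/yr
Condo association dues = $2,861.16/yr
Ground rent = $1,199.40/yr
Property tax = $6,669.48/yr
Combined annual = $12,186.60
Per month = $12,186.60 / 12 = $1,015.55
Cushion = 2 × $1,015.55 = $2,031.10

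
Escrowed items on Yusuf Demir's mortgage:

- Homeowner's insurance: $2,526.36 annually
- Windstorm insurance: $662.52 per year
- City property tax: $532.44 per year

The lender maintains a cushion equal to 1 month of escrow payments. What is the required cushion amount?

Homeowner's insurance — $2,526.36 annually
Windstorm insurance — $662.52 annually
City property tax — $532.44 annually
Annual escrow total = $3,721.32
Monthly escrow = $3,721.32 ÷ 12 = $310.11
Required cushion = 1 × $310.11 = $310.11

$310.11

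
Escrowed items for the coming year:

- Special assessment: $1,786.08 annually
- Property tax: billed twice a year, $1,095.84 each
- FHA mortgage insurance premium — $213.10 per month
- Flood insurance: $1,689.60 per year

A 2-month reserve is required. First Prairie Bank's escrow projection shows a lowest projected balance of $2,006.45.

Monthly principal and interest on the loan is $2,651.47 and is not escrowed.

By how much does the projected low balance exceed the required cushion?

$635.69

Special assessment — $1,786.08/yr
Property tax — $1,095.84 × 2 = $2,191.68/yr
FHA mortgage insurance premium — $213.10 × 12 = $2,557.20/yr
Flood insurance — $1,689.60/yr
Total annual escrow = $1,786.08 + $2,191.68 + $2,557.20 + $1,689.60 = $8,224.56
Monthly = $8,224.56 ÷ 12 = $685.38
Cushion = 2 × $685.38 = $1,370.76
Surplus = $2,006.45 − $1,370.76 = $635.69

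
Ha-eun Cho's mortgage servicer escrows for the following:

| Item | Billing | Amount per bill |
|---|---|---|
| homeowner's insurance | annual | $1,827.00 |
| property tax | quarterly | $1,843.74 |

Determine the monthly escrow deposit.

$766.83

Homeowner's insurance — $1,827.00/yr
Property tax — $1,843.74 × 4 = $7,374.96/yr
Yearly total = $9,201.96
Base monthly escrow = $9,201.96 / 12 = $766.83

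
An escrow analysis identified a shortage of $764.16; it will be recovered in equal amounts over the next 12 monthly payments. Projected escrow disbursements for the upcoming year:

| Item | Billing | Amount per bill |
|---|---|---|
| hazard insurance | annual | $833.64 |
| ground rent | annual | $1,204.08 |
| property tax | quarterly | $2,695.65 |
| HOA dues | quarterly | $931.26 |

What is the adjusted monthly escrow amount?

Hazard insurance: $833.64
Ground rent: $1,204.08
Property tax: $2,695.65 × 4 = $10,782.60
HOA dues: $931.26 × 4 = $3,725.04
Total annual escrow = $833.64 + $1,204.08 + $10,782.60 + $3,725.04 = $16,545.36
Base monthly escrow = $16,545.36 / 12 = $1,378.78
Shortage spread = $764.16 ÷ 12 = $63.68/mo
Adjusted monthly = $1,378.78 + $63.68 = $1,442.46

$1,442.46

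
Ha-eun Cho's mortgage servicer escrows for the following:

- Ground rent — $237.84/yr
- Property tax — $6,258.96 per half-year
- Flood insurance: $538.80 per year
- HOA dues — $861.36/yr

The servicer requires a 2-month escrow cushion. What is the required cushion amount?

$2,359.32

Ground rent: $237.84 per year
Property tax: $6,258.96 × 2 = $12,517.92 per year
Flood insurance: $538.80 per year
HOA dues: $861.36 per year
Annual escrow total = $14,155.92
Per month = $14,155.92 ÷ 12 = $1,179.66
Cushion = 2 × $1,179.66 = $2,359.32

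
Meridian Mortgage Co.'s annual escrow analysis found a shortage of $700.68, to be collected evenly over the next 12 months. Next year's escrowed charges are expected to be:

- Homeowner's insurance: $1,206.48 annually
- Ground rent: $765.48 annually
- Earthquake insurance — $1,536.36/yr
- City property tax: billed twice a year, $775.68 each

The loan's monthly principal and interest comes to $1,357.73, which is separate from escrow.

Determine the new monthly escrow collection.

Homeowner's insurance = $1,206.48 annually
Ground rent = $765.48 annually
Earthquake insurance = $1,536.36 annually
City property tax = $775.68 × 2 = $1,551.36 annually
Yearly total = $1,206.48 + $765.48 + $1,536.36 + $1,551.36 = $5,059.68
Base monthly escrow = $5,059.68 ÷ 12 = $421.64
Shortage per month = $700.68 ÷ 12 = $58.39
Adjusted monthly = $421.64 + $58.39 = $480.03

$480.03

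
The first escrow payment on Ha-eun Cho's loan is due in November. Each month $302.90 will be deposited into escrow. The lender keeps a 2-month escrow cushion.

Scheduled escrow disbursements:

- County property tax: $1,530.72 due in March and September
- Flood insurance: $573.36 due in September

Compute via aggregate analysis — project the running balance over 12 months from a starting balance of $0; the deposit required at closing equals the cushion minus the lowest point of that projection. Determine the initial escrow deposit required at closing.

$908.70

Cushion = 2 × $302.90 = $605.80
Trial balance (start $0, +$302.90 each month, − disbursements):
  Nov: +$302.90 → $302.90
  Dec: +$302.90 → $605.80
  Jan: +$302.90 → $908.70
  Feb: +$302.90 → $1,211.60
  Mar: +$302.90 − $1,530.72 → -$16.22
  Apr: +$302.90 → $286.68
  May: +$302.90 → $589.58
  Jun: +$302.90 → $892.48
  Jul: +$302.90 → $1,195.38
  Aug: +$302.90 → $1,498.28
  Sep: +$302.90 − $2,104.08 → -$302.90
  Oct: +$302.90 → $0.00
Lowest trial balance = -$302.90 (Sep)
Initial deposit = cushion − low point = $605.80 − (-$302.90) = $908.70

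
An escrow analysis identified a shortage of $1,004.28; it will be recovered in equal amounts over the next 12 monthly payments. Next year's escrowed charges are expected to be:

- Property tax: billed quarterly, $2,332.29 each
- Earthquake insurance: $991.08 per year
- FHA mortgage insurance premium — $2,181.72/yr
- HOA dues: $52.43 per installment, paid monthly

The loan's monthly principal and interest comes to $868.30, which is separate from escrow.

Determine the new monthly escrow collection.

$1,177.95

Property tax = $2,332.29 × 4 = $9,329.16 per year
Earthquake insurance = $991.08 per year
FHA mortgage insurance premium = $2,181.72 per year
HOA dues = $52.43 × 12 = $629.16 per year
Combined annual = $9,329.16 + $991.08 + $2,181.72 + $629.16 = $13,131.12
Base monthly escrow = $13,131.12 / 12 = $1,094.26
Shortage per month = $1,004.28 ÷ 12 = $83.69
New monthly escrow = $1,094.26 + $83.69 = $1,177.95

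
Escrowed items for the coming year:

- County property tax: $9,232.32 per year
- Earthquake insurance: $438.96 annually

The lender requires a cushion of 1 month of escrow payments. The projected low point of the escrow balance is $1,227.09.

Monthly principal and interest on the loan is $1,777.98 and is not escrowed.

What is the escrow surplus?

County property tax = $9,232.32 annually
Earthquake insurance = $438.96 annually
Total annual escrow = $9,671.28
Monthly = $9,671.28 ÷ 12 = $805.94
Required reserve = 1 × $805.94 = $805.94
Surplus = $1,227.09 − $805.94 = $421.15

$421.15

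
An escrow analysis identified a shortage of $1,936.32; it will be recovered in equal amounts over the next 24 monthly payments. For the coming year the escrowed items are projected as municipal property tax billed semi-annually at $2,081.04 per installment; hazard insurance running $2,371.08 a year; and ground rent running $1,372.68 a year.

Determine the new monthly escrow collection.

$739.50

Municipal property tax = $2,081.04 × 2 = $4,162.08/yr
Hazard insurance = $2,371.08/yr
Ground rent = $1,372.68/yr
Total per year = $4,162.08 + $2,371.08 + $1,372.68 = $7,905.84
Per month = $7,905.84 / 12 = $658.82
Monthly shortage recovery: $1,936.32 ÷ 24 = $80.68
New monthly escrow = $658.82 + $80.68 = $739.50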